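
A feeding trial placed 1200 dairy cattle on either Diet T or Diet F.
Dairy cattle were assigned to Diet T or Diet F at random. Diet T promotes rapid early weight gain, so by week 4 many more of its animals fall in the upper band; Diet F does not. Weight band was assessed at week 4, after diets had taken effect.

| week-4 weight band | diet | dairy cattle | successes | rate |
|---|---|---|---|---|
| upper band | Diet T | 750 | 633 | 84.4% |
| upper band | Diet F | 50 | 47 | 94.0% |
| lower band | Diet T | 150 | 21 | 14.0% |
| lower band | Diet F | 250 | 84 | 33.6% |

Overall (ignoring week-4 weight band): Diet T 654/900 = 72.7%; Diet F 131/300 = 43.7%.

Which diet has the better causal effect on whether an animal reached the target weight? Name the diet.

Diet T

Week-4 weight band is downstream of the diet. One should not condition on a consequence of treatment, so the overall rates are the right comparison.
Pooled: Diet T 72.7% vs Diet F 43.7%; Diet T is higher overall.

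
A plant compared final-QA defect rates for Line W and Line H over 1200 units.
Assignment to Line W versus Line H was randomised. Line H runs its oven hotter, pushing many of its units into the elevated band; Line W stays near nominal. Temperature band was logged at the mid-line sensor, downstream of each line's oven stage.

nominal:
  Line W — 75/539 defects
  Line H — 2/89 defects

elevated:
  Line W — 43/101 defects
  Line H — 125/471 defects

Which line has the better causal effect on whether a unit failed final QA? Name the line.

Stratifying would compare lines among units the lines themselves sorted into in-process temperature band groups — a form of selection on an intermediate. The unconditioned pooled rates give the total causal effect.
Pooled: Line W 18.4% vs Line H 22.7%; Line W is lower overall.

Line W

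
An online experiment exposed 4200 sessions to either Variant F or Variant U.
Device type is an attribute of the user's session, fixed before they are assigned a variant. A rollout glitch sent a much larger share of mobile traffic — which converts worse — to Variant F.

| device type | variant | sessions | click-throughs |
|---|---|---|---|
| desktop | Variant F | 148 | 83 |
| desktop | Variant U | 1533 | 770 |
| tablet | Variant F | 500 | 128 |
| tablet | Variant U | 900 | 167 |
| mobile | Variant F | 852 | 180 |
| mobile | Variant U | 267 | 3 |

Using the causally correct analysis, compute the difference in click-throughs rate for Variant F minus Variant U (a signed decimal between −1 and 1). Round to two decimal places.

Device type is set before the variant has any effect — it is not caused by the variant — and it independently drives the outcome. That makes it a confounder, so the causal comparison is within device type levels.
Adjusting over the population distribution of device type: 0.400·(0.561−0.502) + 0.333·(0.256−0.186) + 0.266·(0.211−0.011) = +0.100.

+0.10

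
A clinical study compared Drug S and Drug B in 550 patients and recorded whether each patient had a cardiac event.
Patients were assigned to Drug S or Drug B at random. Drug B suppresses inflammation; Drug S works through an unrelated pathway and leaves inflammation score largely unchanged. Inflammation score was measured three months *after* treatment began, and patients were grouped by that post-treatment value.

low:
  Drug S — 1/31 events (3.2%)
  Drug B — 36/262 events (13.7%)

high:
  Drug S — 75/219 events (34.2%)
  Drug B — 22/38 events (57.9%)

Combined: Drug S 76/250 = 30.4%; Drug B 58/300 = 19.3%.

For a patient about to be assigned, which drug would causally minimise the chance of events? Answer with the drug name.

Drug B

The inflammation score-specific comparison favours Drug S throughout, but the pooled figures favour Drug B. The question is whether to condition on inflammation score.
Inflammation score is recorded after the drug and is itself shifted by it — it sits on the causal path from drug to outcome. Conditioning on a mediator would strip out part of the effect we want; the pooled comparison gives the total causal effect.
Pooled: Drug S 30.4% vs Drug B 19.3%; Drug B is lower overall.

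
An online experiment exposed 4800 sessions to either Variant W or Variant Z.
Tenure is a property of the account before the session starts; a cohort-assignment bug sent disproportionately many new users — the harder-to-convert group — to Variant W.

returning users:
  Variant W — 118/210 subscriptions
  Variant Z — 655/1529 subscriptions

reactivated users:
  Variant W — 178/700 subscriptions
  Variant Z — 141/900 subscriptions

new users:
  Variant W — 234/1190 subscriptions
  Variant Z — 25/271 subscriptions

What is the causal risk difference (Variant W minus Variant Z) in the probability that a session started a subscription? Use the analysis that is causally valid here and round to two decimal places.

Variant W is higher inside every user tenure stratum but Variant Z is higher in aggregate. Whether to stratify depends on how user tenure relates to the variant.
User tenure differs across variants for reasons unrelated to any effect of the variant itself, and it separately predicts the outcome — a classic confounder. We must compare within user tenure levels.
Adjusting over the population distribution of user tenure: 0.362·(0.562−0.428) + 0.333·(0.254−0.157) + 0.304·(0.197−0.092) = +0.113.

+0.11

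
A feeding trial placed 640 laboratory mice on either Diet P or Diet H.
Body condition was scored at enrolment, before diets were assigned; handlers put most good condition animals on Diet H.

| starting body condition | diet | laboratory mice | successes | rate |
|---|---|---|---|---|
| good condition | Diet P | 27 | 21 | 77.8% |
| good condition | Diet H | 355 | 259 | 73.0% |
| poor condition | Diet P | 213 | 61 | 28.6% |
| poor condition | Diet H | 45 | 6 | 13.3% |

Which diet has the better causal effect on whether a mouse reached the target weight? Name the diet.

Diet P is higher inside every starting body condition stratum but Diet H is higher in aggregate. Whether to stratify depends on how starting body condition relates to the diet.
The imbalance in starting body condition arose from how laboratory mice were allocated, not from anything the diet did; and starting body condition independently affects the outcome. The pooled gap is confounded — condition on starting body condition.
Within each level — good condition: 77.8% vs 73.0%; poor condition: 28.6% vs 13.3% — Diet P is higher every time.

Diet P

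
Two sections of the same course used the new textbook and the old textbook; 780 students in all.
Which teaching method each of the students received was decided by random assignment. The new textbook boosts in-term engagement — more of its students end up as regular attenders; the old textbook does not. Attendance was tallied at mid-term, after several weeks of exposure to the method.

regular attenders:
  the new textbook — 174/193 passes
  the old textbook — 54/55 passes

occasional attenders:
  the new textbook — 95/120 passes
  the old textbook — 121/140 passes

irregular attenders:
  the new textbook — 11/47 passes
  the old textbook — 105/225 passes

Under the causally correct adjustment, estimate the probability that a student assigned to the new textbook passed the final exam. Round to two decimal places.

0.78

The distribution of mid-term attendance is itself part of what the teaching method does — it is an intermediate outcome. Holding it fixed would remove that part of the effect; the total effect is the pooled difference.
So P(outcome | do(the new textbook)) is just the pooled rate for the new textbook: 280/360 = 0.778.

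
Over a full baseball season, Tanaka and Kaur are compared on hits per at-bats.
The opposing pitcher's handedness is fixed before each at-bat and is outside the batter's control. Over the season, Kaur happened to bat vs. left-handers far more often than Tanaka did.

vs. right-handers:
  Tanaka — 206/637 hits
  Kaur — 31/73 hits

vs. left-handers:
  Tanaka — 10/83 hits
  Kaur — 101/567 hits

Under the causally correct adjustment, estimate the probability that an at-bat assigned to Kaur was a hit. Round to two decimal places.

Kaur is higher inside every pitcher handedness stratum but Tanaka is higher in aggregate. Whether to stratify depends on how pitcher handedness relates to the player.
Nothing the player does changes pitcher handedness; the imbalance is an allocation artefact. With pitcher handedness also predicting the outcome, the pooled figure is confounded, and the within-stratum comparison is the causal one.
Standardising Kaur to the population pitcher handedness mix: 0.522·31/73 + 0.478·101/567 = 0.307.

0.31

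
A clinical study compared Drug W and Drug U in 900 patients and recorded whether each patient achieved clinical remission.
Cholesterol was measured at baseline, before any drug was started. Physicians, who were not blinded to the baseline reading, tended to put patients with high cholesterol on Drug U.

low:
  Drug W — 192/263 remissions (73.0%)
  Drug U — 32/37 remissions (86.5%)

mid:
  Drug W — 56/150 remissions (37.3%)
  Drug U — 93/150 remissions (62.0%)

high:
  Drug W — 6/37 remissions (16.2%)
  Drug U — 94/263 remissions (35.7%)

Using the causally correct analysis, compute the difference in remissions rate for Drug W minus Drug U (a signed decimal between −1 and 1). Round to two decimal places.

Drug U is higher inside every cholesterol stratum but Drug W is higher in aggregate. Whether to stratify depends on how cholesterol relates to the drug.
Since cholesterol is a pre-existing factor (not a product of the drug) and it affects the outcome on its own, it is a confounder. The stratified rates, not the pooled rate, identify the causal effect.
Adjusting over the population distribution of cholesterol: 0.333·(0.730−0.865) + 0.333·(0.373−0.620) + 0.333·(0.162−0.357) = -0.192.

-0.19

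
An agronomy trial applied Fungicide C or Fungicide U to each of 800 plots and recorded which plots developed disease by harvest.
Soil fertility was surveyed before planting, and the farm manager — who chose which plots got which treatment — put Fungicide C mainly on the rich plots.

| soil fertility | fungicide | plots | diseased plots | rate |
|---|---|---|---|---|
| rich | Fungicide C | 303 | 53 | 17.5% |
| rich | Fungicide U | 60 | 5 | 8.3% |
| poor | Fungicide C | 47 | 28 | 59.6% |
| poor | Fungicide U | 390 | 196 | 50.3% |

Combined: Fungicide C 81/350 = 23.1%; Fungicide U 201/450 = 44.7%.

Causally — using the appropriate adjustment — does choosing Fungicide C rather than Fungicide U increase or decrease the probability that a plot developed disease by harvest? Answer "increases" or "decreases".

The stratified and pooled comparisons disagree (Fungicide U wins within each soil fertility; Fungicide C wins overall), so the answer turns on the causal role of soil fertility.
Since soil fertility is a pre-existing factor (not a product of the fungicide) and it affects the outcome on its own, it is a confounder. The stratified rates, not the pooled rate, identify the causal effect.
Within each level — rich: 17.5% vs 8.3%; poor: 59.6% vs 50.3% — Fungicide U is lower every time.

increases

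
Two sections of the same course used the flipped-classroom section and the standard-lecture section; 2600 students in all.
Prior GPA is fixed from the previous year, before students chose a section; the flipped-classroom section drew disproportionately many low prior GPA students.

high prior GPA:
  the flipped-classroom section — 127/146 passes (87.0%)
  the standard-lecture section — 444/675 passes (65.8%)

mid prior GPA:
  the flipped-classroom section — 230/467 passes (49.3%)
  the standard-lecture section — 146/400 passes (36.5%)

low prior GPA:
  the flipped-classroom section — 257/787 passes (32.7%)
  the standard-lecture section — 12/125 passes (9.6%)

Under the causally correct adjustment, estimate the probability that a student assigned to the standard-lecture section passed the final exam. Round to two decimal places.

0.36

The imbalance in prior GPA band arose from how students were allocated, not from anything the teaching method did; and prior GPA band independently affects the outcome. The pooled gap is confounded — condition on prior GPA band.
Standardising the standard-lecture section to the population prior GPA band mix: 0.316·444/675 + 0.333·146/400 + 0.351·12/125 = 0.363.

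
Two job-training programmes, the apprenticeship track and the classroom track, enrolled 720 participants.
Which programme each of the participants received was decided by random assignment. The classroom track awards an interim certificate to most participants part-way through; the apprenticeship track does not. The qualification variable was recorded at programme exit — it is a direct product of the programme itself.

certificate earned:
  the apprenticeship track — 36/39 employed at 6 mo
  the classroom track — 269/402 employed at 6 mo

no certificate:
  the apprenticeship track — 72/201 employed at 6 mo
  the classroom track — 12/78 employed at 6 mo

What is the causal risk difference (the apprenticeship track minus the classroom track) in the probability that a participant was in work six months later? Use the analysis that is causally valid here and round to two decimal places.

The qualification attained during the programme-specific comparison favours the apprenticeship track throughout, but the pooled figures favour the classroom track. The question is whether to condition on qualification attained during the programme.
Qualification attained during the programme is recorded after the programme and is itself shifted by it — it sits on the causal path from programme to outcome. Conditioning on a mediator would strip out part of the effect we want; the pooled comparison gives the total causal effect.
The causal difference is the pooled difference: 0.450 − 0.585 = -0.135.

-0.14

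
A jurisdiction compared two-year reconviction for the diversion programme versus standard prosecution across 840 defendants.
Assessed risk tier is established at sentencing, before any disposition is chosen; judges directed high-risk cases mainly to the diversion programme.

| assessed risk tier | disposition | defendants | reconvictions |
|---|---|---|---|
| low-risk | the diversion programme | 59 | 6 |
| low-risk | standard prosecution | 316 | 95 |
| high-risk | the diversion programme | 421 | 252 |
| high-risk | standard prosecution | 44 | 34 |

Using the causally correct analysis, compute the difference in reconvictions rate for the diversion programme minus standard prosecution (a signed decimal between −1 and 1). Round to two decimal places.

Nothing the disposition does changes assessed risk tier; the imbalance is an allocation artefact. With assessed risk tier also predicting the outcome, the pooled figure is confounded, and the within-stratum comparison is the causal one.
Adjusting over the population distribution of assessed risk tier: 0.446·(0.102−0.301) + 0.554·(0.599−0.773) = -0.185.

-0.19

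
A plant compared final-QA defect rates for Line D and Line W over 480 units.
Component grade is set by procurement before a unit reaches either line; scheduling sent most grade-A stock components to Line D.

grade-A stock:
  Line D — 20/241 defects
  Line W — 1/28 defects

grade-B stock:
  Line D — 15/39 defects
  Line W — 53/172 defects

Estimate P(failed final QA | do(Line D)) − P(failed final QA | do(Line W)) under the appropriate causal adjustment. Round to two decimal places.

+0.06

The stratified and pooled comparisons disagree (Line W wins within each component grade; Line D wins overall), so the answer turns on the causal role of component grade.
Since component grade is a pre-existing factor (not a product of the line) and it affects the outcome on its own, it is a confounder. The stratified rates, not the pooled rate, identify the causal effect.
Adjusting over the population distribution of component grade: 0.560·(0.083−0.036) + 0.440·(0.385−0.308) = +0.060.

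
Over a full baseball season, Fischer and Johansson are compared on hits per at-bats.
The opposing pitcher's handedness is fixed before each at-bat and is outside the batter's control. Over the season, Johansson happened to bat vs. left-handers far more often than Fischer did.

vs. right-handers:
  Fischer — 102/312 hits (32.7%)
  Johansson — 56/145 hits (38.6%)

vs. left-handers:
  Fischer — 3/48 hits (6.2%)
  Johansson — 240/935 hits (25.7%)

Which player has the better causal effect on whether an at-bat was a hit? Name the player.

Johansson is higher inside every pitcher handedness stratum but Fischer is higher in aggregate. Whether to stratify depends on how pitcher handedness relates to the player.
The imbalance in pitcher handedness arose from how at-bats were allocated, not from anything the player did; and pitcher handedness independently affects the outcome. The pooled gap is confounded — condition on pitcher handedness.
Within each level — vs. right-handers: 32.7% vs 38.6%; vs. left-handers: 6.2% vs 25.7% — Johansson is higher every time.

Johansson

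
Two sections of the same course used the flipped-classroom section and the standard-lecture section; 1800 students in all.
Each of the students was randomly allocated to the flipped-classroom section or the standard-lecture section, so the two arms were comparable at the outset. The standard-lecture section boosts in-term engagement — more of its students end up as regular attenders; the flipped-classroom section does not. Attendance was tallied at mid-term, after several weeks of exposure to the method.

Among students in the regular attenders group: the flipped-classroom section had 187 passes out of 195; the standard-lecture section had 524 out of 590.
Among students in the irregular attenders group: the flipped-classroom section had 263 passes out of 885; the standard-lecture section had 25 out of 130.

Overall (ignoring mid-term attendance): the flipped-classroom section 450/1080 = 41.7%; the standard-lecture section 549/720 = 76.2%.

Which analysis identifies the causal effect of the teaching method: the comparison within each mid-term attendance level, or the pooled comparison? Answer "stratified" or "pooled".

pooled

Within every mid-term attendance level the flipped-classroom section has the higher rate, yet pooled the standard-lecture section does — Simpson's reversal.
Because the teaching method influences mid-term attendance, mid-term attendance is a post-treatment mediator, not a confounder. Stratifying on it would bias the estimate; the causal effect is the crude pooled difference.
Pooled: the flipped-classroom section 41.7% vs the standard-lecture section 76.2%; the standard-lecture section is higher overall.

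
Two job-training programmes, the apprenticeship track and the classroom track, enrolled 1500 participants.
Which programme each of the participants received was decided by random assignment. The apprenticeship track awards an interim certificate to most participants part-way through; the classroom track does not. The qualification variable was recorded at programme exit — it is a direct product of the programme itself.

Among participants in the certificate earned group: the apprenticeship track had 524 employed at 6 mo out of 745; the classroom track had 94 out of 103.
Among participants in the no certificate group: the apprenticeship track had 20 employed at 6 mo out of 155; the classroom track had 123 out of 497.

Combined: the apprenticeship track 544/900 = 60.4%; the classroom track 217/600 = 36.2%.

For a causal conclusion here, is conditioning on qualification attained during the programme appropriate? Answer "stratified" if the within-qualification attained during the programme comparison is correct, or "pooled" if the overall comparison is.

pooled

the classroom track is higher inside every qualification attained during the programme stratum but the apprenticeship track is higher in aggregate. Whether to stratify depends on how qualification attained during the programme relates to the programme.
The distribution of qualification attained during the programme is itself part of what the programme does — it is an intermediate outcome. Holding it fixed would remove that part of the effect; the total effect is the pooled difference.
Pooled: the apprenticeship track 60.4% vs the classroom track 36.2%; the apprenticeship track is higher overall.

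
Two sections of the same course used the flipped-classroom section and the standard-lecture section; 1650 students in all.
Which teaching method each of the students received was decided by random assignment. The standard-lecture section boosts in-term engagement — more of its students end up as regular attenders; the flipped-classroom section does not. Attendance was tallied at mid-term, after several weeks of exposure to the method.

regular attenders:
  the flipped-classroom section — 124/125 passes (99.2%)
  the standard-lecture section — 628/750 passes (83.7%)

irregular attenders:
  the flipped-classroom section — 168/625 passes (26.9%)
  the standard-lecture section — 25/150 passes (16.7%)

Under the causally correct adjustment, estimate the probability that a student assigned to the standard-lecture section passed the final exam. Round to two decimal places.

The stratified and pooled comparisons disagree (the flipped-classroom section wins within each mid-term attendance; the standard-lecture section wins overall), so the answer turns on the causal role of mid-term attendance.
Stratifying would compare teaching methods among students the teaching methods themselves sorted into mid-term attendance groups — a form of selection on an intermediate. The unconditioned pooled rates give the total causal effect.
So P(outcome | do(the standard-lecture section)) is just the pooled rate for the standard-lecture section: 653/900 = 0.726.

0.73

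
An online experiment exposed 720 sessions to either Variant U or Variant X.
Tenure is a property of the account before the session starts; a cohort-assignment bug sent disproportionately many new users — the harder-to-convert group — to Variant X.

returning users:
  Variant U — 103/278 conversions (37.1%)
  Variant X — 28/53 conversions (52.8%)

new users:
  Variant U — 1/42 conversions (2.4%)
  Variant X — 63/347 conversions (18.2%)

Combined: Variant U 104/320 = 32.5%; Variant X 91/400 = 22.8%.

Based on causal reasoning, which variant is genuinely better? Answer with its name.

User tenure is set before the variant has any effect — it is not caused by the variant — and it independently drives the outcome. That makes it a confounder, so the causal comparison is within user tenure levels.
Within each level — returning users: 37.1% vs 52.8%; new users: 2.4% vs 18.2% — Variant X is higher every time.

Variant X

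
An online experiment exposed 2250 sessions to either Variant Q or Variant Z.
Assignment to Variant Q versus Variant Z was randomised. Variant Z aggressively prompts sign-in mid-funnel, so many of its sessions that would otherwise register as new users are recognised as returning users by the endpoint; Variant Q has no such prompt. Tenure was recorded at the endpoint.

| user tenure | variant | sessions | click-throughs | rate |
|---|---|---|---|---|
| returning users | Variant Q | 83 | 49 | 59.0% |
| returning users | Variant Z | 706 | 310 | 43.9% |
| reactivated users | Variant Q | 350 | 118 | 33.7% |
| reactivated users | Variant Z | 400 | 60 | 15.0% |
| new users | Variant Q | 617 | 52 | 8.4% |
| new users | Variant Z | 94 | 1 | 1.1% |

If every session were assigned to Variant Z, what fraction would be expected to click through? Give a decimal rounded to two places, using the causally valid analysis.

Within every user tenure level Variant Q has the higher rate, yet pooled Variant Z does — Simpson's reversal.
User tenure here is a post-treatment variable shaped by the variant; conditioning on it would introduce bias rather than remove it. The overall comparison is the causal one.
So P(outcome | do(Variant Z)) is just the pooled rate for Variant Z: 371/1200 = 0.309.

0.31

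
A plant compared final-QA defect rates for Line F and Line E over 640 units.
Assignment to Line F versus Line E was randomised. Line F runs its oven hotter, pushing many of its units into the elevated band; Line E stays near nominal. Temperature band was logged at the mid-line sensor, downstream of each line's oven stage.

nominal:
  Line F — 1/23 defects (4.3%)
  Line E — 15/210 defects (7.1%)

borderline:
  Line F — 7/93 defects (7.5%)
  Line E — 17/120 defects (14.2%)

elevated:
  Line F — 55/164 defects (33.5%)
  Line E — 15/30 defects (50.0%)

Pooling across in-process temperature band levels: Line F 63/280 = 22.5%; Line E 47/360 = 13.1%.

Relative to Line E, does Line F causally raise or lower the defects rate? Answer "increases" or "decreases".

increases

Line F is lower inside every in-process temperature band stratum but Line E is lower in aggregate. Whether to stratify depends on how in-process temperature band relates to the line.
Stratifying would compare lines among units the lines themselves sorted into in-process temperature band groups — a form of selection on an intermediate. The unconditioned pooled rates give the total causal effect.
Pooled: Line F 22.5% vs Line E 13.1%; Line E is lower overall.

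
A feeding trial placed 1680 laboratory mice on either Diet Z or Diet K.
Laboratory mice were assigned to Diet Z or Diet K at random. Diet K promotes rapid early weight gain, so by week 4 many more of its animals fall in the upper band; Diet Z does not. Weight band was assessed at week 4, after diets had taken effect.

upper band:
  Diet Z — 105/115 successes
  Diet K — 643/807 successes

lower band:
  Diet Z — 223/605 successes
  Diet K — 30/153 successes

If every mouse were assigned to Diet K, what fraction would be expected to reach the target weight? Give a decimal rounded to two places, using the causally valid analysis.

Week-4 weight band here is a post-treatment variable shaped by the diet; conditioning on it would introduce bias rather than remove it. The overall comparison is the causal one.
So P(outcome | do(Diet K)) is just the pooled rate for Diet K: 673/960 = 0.701.

0.70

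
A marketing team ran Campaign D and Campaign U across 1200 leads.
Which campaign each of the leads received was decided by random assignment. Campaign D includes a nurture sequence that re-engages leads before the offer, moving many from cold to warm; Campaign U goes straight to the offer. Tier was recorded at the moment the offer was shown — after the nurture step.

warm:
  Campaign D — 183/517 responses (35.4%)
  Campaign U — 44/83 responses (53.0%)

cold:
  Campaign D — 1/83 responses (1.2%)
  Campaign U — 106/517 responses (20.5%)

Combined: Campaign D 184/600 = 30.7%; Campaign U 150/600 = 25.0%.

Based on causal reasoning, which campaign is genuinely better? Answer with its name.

Engagement tier lies on the pathway campaign → engagement tier → outcome, so adjusting for it blocks the indirect effect. For the total causal effect of campaign, use the unadjusted pooled rates.
Pooled: Campaign D 30.7% vs Campaign U 25.0%; Campaign D is higher overall.

Campaign D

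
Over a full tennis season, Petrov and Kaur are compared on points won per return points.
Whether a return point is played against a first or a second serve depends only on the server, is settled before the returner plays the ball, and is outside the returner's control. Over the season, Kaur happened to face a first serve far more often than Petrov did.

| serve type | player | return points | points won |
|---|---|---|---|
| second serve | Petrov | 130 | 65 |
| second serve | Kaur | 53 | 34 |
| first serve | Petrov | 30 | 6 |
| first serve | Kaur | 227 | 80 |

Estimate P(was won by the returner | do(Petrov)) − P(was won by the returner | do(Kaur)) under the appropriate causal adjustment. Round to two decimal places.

Nothing the player does changes serve type; the imbalance is an allocation artefact. With serve type also predicting the outcome, the pooled figure is confounded, and the within-stratum comparison is the causal one.
Adjusting over the population distribution of serve type: 0.416·(0.500−0.642) + 0.584·(0.200−0.352) = -0.148.

-0.15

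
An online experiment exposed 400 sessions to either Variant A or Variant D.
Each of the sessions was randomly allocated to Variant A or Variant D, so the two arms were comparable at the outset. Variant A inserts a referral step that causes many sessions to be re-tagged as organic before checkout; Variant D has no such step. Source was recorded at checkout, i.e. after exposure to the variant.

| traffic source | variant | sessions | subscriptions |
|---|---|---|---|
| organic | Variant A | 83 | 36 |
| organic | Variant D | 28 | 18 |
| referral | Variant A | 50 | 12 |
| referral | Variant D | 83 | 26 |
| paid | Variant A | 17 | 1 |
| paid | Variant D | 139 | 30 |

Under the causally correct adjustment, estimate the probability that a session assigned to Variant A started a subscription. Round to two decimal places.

0.33

The stratified and pooled comparisons disagree (Variant D wins within each traffic source; Variant A wins overall), so the answer turns on the causal role of traffic source.
Traffic source is recorded after the variant and is itself shifted by it — it sits on the causal path from variant to outcome. Conditioning on a mediator would strip out part of the effect we want; the pooled comparison gives the total causal effect.
So P(outcome | do(Variant A)) is just the pooled rate for Variant A: 49/150 = 0.327.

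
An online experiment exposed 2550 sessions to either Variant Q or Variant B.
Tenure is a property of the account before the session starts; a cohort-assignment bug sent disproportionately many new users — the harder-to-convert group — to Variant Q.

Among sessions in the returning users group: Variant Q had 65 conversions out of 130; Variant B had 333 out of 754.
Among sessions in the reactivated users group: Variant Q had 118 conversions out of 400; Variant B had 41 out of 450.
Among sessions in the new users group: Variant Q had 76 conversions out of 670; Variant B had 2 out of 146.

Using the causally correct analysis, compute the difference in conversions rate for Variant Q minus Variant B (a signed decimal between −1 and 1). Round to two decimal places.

+0.12

User tenure satisfies the back-door criterion: it is not a descendant of the variant, and it blocks the spurious path from variant to outcome. Adjusting for it (i.e., using the within-user tenure rates) gives the causal effect.
Adjusting over the population distribution of user tenure: 0.347·(0.500−0.442) + 0.333·(0.295−0.091) + 0.320·(0.113−0.014) = +0.120.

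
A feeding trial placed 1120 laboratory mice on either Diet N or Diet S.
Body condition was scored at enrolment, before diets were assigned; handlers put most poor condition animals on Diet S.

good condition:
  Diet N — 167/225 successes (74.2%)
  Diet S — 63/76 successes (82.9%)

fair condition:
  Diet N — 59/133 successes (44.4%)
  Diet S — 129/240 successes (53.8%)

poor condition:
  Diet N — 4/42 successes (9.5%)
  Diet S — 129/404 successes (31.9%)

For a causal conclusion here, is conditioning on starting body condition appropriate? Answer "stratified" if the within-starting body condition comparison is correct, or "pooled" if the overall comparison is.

Since starting body condition is a pre-existing factor (not a product of the diet) and it affects the outcome on its own, it is a confounder. The stratified rates, not the pooled rate, identify the causal effect.
Within each level — good condition: 74.2% vs 82.9%; fair condition: 44.4% vs 53.8%; poor condition: 9.5% vs 31.9% — Diet S is higher every time.

stratified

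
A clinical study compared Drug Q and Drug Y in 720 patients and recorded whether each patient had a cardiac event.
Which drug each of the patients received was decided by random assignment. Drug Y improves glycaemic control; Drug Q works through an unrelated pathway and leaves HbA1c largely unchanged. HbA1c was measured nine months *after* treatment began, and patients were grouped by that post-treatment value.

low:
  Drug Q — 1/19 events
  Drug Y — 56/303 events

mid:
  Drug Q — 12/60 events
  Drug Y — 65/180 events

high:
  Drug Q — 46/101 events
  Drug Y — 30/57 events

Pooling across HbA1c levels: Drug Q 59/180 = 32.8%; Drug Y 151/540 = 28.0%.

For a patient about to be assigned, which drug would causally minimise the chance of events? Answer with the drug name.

Drug Y

HbA1c here is a post-treatment variable shaped by the drug; conditioning on it would introduce bias rather than remove it. The overall comparison is the causal one.
Pooled: Drug Q 32.8% vs Drug Y 28.0%; Drug Y is lower overall.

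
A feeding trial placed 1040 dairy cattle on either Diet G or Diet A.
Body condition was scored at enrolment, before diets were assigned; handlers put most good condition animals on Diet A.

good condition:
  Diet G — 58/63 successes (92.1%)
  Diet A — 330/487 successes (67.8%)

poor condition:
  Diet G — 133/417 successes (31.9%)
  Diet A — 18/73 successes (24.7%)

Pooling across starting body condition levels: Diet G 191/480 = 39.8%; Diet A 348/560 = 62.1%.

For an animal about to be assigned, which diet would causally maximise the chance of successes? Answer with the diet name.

Starting body condition is set before the diet has any effect — it is not caused by the diet — and it independently drives the outcome. That makes it a confounder, so the causal comparison is within starting body condition levels.
Within each level — good condition: 92.1% vs 67.8%; poor condition: 31.9% vs 24.7% — Diet G is higher every time.

Diet G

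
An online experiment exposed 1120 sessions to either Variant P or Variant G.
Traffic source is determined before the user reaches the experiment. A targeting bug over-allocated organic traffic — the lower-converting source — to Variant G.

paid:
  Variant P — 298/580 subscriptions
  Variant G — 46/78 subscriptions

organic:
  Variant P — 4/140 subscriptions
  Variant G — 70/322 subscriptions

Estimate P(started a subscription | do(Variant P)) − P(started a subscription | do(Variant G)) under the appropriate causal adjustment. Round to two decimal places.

Nothing the variant does changes traffic source; the imbalance is an allocation artefact. With traffic source also predicting the outcome, the pooled figure is confounded, and the within-stratum comparison is the causal one.
Adjusting over the population distribution of traffic source: 0.588·(0.514−0.590) + 0.412·(0.029−0.217) = -0.123.

-0.12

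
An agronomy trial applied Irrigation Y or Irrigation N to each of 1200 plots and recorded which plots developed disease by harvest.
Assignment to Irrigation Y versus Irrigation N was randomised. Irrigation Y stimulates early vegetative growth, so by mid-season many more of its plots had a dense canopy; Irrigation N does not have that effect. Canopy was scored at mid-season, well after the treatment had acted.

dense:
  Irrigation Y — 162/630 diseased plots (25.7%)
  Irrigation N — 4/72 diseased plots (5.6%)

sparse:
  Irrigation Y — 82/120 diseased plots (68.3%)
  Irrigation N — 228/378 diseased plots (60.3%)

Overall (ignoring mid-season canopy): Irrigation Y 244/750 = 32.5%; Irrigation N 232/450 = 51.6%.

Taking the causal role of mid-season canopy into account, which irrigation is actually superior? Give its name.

Irrigation Y

The stratified and pooled comparisons disagree (Irrigation N wins within each mid-season canopy; Irrigation Y wins overall), so the answer turns on the causal role of mid-season canopy.
Mid-season canopy is downstream of the irrigation. One should not condition on a consequence of treatment, so the overall rates are the right comparison.
Pooled: Irrigation Y 32.5% vs Irrigation N 51.6%; Irrigation Y is lower overall.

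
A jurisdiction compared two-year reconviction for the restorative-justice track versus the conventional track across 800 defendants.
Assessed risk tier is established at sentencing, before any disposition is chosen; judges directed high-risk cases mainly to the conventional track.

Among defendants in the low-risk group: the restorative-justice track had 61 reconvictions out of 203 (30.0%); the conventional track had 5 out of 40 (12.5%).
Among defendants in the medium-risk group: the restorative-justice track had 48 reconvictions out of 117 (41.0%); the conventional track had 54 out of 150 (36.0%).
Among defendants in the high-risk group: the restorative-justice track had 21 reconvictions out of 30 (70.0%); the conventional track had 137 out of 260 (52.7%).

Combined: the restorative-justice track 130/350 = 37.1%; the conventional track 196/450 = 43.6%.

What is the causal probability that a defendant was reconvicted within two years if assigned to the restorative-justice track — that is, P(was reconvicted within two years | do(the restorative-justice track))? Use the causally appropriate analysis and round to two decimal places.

0.48

The imbalance in assessed risk tier arose from how defendants were allocated, not from anything the disposition did; and assessed risk tier independently affects the outcome. The pooled gap is confounded — condition on assessed risk tier.
Standardising the restorative-justice track to the population assessed risk tier mix: 0.304·61/203 + 0.334·48/117 + 0.362·21/30 = 0.482.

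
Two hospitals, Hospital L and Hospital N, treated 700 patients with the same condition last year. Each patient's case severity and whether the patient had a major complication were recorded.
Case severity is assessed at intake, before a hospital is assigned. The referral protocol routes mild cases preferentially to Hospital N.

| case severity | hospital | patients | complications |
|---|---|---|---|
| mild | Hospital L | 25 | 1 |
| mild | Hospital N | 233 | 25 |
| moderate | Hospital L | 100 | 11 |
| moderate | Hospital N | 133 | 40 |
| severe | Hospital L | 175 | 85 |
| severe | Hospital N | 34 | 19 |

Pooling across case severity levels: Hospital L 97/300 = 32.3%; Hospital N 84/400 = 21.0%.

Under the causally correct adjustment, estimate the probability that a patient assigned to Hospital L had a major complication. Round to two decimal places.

0.20

Hospital L is lower inside every case severity stratum but Hospital N is lower in aggregate. Whether to stratify depends on how case severity relates to the hospital.
Since case severity is a pre-existing factor (not a product of the hospital) and it affects the outcome on its own, it is a confounder. The stratified rates, not the pooled rate, identify the causal effect.
Standardising Hospital L to the population case severity mix: 0.369·1/25 + 0.333·11/100 + 0.299·85/175 = 0.196.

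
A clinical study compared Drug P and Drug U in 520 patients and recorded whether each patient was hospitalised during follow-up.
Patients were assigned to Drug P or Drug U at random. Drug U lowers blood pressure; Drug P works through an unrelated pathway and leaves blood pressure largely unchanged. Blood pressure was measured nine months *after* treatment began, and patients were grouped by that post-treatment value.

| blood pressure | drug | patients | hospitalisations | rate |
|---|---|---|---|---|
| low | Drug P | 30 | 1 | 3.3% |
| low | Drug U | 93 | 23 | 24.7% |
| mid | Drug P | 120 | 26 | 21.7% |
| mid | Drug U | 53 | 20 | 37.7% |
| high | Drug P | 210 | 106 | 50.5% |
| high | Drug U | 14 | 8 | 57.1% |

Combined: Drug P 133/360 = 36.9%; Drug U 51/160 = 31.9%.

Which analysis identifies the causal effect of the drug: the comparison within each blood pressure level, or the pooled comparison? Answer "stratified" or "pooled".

pooled

Blood pressure lies on the pathway drug → blood pressure → outcome, so adjusting for it blocks the indirect effect. For the total causal effect of drug, use the unadjusted pooled rates.
Pooled: Drug P 36.9% vs Drug U 31.9%; Drug U is lower overall.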